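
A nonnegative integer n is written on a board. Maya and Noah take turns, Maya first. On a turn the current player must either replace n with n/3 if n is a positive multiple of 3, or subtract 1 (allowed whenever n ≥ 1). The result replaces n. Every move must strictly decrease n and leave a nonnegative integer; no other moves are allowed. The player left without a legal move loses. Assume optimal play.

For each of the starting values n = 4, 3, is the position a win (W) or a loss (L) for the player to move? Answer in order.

Work bottom-up. With no move the player to move loses. Otherwise the position is W if at least one move leads to an L position for the opponent, and L if every move leads to a W.
n=0: no move → L
n=1: reaches L-position 0 → W
n=2: only reaches 1(W), which is W → L
n=3: reaches L-position 2 → W
n=4: only reaches 3(W), which is W → L

4: L, 3: W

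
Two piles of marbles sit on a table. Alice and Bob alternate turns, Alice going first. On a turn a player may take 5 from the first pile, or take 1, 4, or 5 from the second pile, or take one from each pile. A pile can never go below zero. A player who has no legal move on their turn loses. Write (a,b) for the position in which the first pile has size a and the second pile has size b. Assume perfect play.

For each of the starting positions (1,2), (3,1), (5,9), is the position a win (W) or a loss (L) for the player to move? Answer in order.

Label each position W (a win for the player to move) or L (a loss). A position with no legal move is L; any other position is W exactly when some move reaches an L, and L when every move reaches a W.
No move ever increases a pile, so every position that can arise here has a ≤ 5 and b ≤ 9; it is enough to label the cells with 0 ≤ a ≤ 5 and 0 ≤ b ≤ 9.
Every move lowers a or b (never raises either), so fill the grid row by row in increasing a, and left to right within a row: each cell's successors are then already labelled.
      b=0  b=1  b=2  b=3  b=4  b=5  b=6  b=7  b=8  b=9
a=0:    L    W    L    W    W    W    W    W    L    W
a=1:    L    W    L    W    W    W    W    W    L    W
a=2:    L    W    L    W    W    W    W    W    L    W
a=3:    L    W    L    W    W    W    W    W    L    W
a=4:    L    W    L    W    W    W    W    W    L    W
a=5:    W    W    W    W    L    W    L    W    W    W
Cells with no legal move (terminal, hence L): (0,0), (1,0), (2,0), (3,0), (4,0).
The remaining L cells, each justified by listing all of its moves:
(0,2): →(0,1)(W) only, which is W, so L
(0,8): →(0,7)(W), (0,4)(W), (0,3)(W) — all W, so L
(1,2): →(1,1)(W), (0,1)(W) — all W, so L
(1,8): →(1,7)(W), (1,4)(W), (1,3)(W), (0,7)(W) — all W, so L
(2,2): →(2,1)(W), (1,1)(W) — all W, so L
(2,8): →(2,7)(W), (2,4)(W), (2,3)(W), (1,7)(W) — all W, so L
(3,2): →(3,1)(W), (2,1)(W) — all W, so L
(3,8): →(3,7)(W), (3,4)(W), (3,3)(W), (2,7)(W) — all W, so L
(4,2): →(4,1)(W), (3,1)(W) — all W, so L
(4,8): →(4,7)(W), (4,4)(W), (4,3)(W), (3,7)(W) — all W, so L
(5,4): →(0,4)(W), (5,3)(W), (5,0)(W), (4,3)(W) — all W, so L
(5,6): →(0,6)(W), (5,5)(W), (5,2)(W), (5,1)(W), (4,5)(W) — all W, so L
Every other cell has at least one move into one of the L cells above, so it is W.
(1,2): one of the L cells justified above, so L
(3,1): the move to (3,0) reaches an L cell, so W
(5,9): the move to (5,4) reaches an L cell, so W

(1,2): L, (3,1): W, (5,9): W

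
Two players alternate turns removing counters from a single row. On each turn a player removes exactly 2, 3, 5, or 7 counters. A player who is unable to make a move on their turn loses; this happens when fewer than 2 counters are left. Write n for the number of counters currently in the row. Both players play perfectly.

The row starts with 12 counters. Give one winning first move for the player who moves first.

Work bottom-up. With no move the player to move loses. Otherwise the position is W if at least one move leads to an L position for the opponent, and L if every move leads to a W.
n=0: no move → L
n=1: no move → L
n=2: →0(L), so W
n=3: →1(L), so W
n=4: →1(L), so W
n=5: →0(L), so W
n=6: →1(L), so W
n=7: →0(L), so W
n=8: →1(L), so W
n=9: →7(W), 6(W), 4(W), 2(W) — all W, so L
n=10: →8(W), 7(W), 5(W), 3(W) — all W, so L
n=11: →9(L), so W
n=12: →10(L), so W
From 12, the L positions reachable in one move are: 10, 9. Any move reaching one of these is winning.

Remove 2, leaving 10.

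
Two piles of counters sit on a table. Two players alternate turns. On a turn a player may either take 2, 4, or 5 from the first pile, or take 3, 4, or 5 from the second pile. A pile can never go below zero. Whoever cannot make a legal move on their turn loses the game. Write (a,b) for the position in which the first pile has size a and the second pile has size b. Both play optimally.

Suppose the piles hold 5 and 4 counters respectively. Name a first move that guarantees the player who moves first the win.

Compute win/loss labels from the base case upward. A position with no move is L. Any other position is W if it can reach an L in one move, else L.
No move ever increases a pile, so every position that can arise here has a ≤ 5 and b ≤ 4; it is enough to label the cells with 0 ≤ a ≤ 5 and 0 ≤ b ≤ 4.
Every move lowers a or b (never raises either), so fill the grid row by row in increasing a, and left to right within a row: each cell's successors are then already labelled.
      b=0  b=1  b=2  b=3  b=4
a=0:    L    L    L    W    W
a=1:    L    L    L    W    W
a=2:    W    W    W    L    L
a=3:    W    W    W    L    L
a=4:    W    W    W    W    W
a=5:    W    W    W    W    W
Cells with no legal move (terminal, hence L): (0,0), (0,1), (0,2), (1,0), (1,1), (1,2).
The remaining L cells, each justified by listing all of its moves:
(2,3): L (options (0,3)(W), (2,0)(W) are all W)
(2,4): L (options (0,4)(W), (2,1)(W), (2,0)(W) are all W)
(3,3): L (options (1,3)(W), (3,0)(W) are all W)
(3,4): L (options (1,4)(W), (3,1)(W), (3,0)(W) are all W)
Every other cell has at least one move into one of the L cells above, so it is W.
From (5,4), the L positions reachable in one move are: (3,4).

Move to (3,4).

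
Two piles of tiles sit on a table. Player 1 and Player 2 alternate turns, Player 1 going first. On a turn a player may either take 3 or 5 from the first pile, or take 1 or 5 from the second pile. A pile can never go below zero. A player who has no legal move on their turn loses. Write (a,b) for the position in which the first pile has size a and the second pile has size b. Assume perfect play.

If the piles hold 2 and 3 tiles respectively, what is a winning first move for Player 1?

Label each position W (a win for the player to move) or L (a loss). A position with no legal move is L; any other position is W exactly when some move reaches an L, and L when every move reaches a W.
No move ever increases a pile, so every position that can arise here has a ≤ 2 and b ≤ 3; it is enough to label the cells with 0 ≤ a ≤ 2 and 0 ≤ b ≤ 3.
Every move lowers a or b (never raises either), so fill the grid row by row in increasing a, and left to right within a row: each cell's successors are then already labelled.
      b=0  b=1  b=2  b=3
a=0:    L    W    L    W
a=1:    L    W    L    W
a=2:    L    W    L    W
Cells with no legal move (terminal, hence L): (0,0), (1,0), (2,0).
The remaining L cells, each justified by listing all of its moves:
(0,2): only reaches (0,1)(W), which is W → L
(1,2): only reaches (1,1)(W), which is W → L
(2,2): only reaches (2,1)(W), which is W → L
Every other cell has at least one move into one of the L cells above, so it is W.
From (2,3), the L positions reachable in one move are: (2,2).

Move to (2,2).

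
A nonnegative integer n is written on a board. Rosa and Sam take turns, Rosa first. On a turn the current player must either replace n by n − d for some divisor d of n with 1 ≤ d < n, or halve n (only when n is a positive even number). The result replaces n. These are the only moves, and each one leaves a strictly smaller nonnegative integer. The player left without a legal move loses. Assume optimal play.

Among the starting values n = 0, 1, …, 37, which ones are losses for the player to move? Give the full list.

0, 1, 3, 5, 7, 9, 11, 13, 15, 17, 19, 21, 23, 25, 27, 29, 31, 33, 35, 37

Use the standard recursion: the mover loses at a terminal position; elsewhere, the mover wins exactly when some move hands the opponent an L position.
n=0: no move → L
n=1: no move → L
n=2: →1(L), so W
n=3: →2(W) only, which is W, so L
n=4: →3(L), so W
n=5: →4(W) only, which is W, so L
n=6: →3(L), so W
n=7: →6(W) only, which is W, so L
n=8: →7(L), so W
n=9: →6(W), 8(W) — all W, so L
n=10: →5(L), so W
n=11: →10(W) only, which is W, so L
n=12: →9(L), so W
n=13: →12(W) only, which is W, so L
n=14: →7(L), so W
n=15: →10(W), 12(W), 14(W) — all W, so L
n=16: →15(L), so W
n=17: →16(W) only, which is W, so L
n=18: →9(L), so W
n=19: →18(W) only, which is W, so L
n=20: →15(L), so W
n=21: →14(W), 18(W), 20(W) — all W, so L
n=22: →11(L), so W
n=23: →22(W) only, which is W, so L
n=24: →21(L), so W
n=25: →20(W), 24(W) — all W, so L
n=26: →13(L), so W
n=27: →18(W), 24(W), 26(W) — all W, so L
n=28: →21(L), so W
n=29: →28(W) only, which is W, so L
n=30: →15(L), so W
n=31: →30(W) only, which is W, so L
n=32: →31(L), so W
n=33: →22(W), 30(W), 32(W) — all W, so L
n=34: →17(L), so W
n=35: →28(W), 30(W), 34(W) — all W, so L
n=36: →27(L), so W
n=37: →36(W) only, which is W, so L
Reading off the rows marked L gives the requested list; there are 20 such values of n.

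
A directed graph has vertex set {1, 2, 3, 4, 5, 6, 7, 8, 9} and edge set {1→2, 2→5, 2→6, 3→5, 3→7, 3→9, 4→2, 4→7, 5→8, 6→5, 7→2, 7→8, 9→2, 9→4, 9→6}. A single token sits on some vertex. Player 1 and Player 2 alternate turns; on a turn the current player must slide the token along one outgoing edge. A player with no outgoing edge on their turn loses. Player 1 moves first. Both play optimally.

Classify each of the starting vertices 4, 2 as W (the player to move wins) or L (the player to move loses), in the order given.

Classify positions by backward induction: terminal positions (no move available) are L. From any other position, the mover wins iff some move reaches an L.
Every edge goes from a vertex to one that appears earlier in the order 8, 5, 6, 2, 7, 1, 4, 9, 3, so processing vertices in that order labels each vertex after all of its successors.
8: no outgoing edge → L
5: →8(L), so W
6: →5(W) only, which is W, so L
2: →6(L), so W
7: →8(L), so W
1: →2(W) only, which is W, so L
4: →7(W), 2(W) — all W, so L
9: →4(L), so W
3: →9(W), 7(W), 5(W) — all W, so L

4: L, 2: W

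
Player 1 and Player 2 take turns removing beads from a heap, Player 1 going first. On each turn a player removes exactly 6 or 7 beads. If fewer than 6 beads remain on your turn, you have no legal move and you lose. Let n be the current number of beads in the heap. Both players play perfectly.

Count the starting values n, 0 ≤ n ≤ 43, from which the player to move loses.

Compute win/loss labels from the base case upward. A position with no move is L. Any other position is W if it can reach an L in one move, else L.
n=0: no move → L
n=1: no move → L
n=2: no move → L
n=3: no move → L
n=4: no move → L
n=5: no move → L
n=6: W (go to 0, an L position)
n=7: W (go to 1, an L position)
n=8: W (go to 2, an L position)
n=9: W (go to 3, an L position)
n=10: W (go to 4, an L position)
n=11: W (go to 5, an L position)
n=12: W (go to 5, an L position)
n=13: L (options 7(W), 6(W) are all W)
n=14: L (options 8(W), 7(W) are all W)
n=15: L (options 9(W), 8(W) are all W)
n=16: L (options 10(W), 9(W) are all W)
n=17: L (options 11(W), 10(W) are all W)
n=18: L (options 12(W), 11(W) are all W)
n=19: W (go to 13, an L position)
n=20: W (go to 14, an L position)
n=21: W (go to 15, an L position)
n=22: W (go to 16, an L position)
n=23: W (go to 17, an L position)
n=24: W (go to 18, an L position)
n=25: W (go to 18, an L position)
n=26: L (options 20(W), 19(W) are all W)
n=27: L (options 21(W), 20(W) are all W)
n=28: L (options 22(W), 21(W) are all W)
n=29: L (options 23(W), 22(W) are all W)
n=30: L (options 24(W), 23(W) are all W)
n=31: L (options 25(W), 24(W) are all W)
n=32: W (go to 26, an L position)
n=33: W (go to 27, an L position)
n=34: W (go to 28, an L position)
n=35: W (go to 29, an L position)
n=36: W (go to 30, an L position)
n=37: W (go to 31, an L position)
n=38: W (go to 31, an L position)
n=39: L (options 33(W), 32(W) are all W)
n=40: L (options 34(W), 33(W) are all W)
n=41: L (options 35(W), 34(W) are all W)
n=42: L (options 36(W), 35(W) are all W)
n=43: L (options 37(W), 36(W) are all W)
L entries with 0 ≤ n ≤ 43: n = 0, 1, 2, 3, 4, 5, 13, 14, 15, 16, 17, 18, 26, 27, 28, 29, 30, 31, 39, 40, 41, 42, 43; that makes 23.

23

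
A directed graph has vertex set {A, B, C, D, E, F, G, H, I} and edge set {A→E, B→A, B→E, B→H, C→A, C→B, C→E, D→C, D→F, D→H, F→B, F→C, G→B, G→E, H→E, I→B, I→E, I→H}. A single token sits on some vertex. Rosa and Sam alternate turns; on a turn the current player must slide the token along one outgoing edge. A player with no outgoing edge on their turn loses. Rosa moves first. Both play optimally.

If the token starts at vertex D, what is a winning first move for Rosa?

Positions with no move are L. A position that does have a move is losing for the player to move precisely when every available move leads to a winning position for the opponent. Fill in the labels:
Every edge goes from a vertex to one that appears earlier in the order E, A, H, B, C, F, G, D, I, so processing vertices in that order labels each vertex after all of its successors.
E: no outgoing edge → L
A: W (go to E, an L position)
H: W (go to E, an L position)
B: W (go to E, an L position)
C: W (go to E, an L position)
F: L (options C(W), B(W) are all W)
G: W (go to E, an L position)
D: W (go to F, an L position)
I: W (go to E, an L position)
From D, the L positions reachable in one move are: F.

Move to F.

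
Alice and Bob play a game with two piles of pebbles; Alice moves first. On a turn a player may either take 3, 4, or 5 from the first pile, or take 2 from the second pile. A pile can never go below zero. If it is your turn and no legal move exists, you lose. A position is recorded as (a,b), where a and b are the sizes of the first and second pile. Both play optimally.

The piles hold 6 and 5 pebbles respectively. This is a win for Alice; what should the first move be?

Build the W/L table. Terminal = L. A non-terminal position is W if it has a move to some L; otherwise it is L.
No move ever increases a pile, so every position that can arise here has a ≤ 6 and b ≤ 5; it is enough to label the cells with 0 ≤ a ≤ 6 and 0 ≤ b ≤ 5.
Every move lowers a or b (never raises either), so fill the grid row by row in increasing a, and left to right within a row: each cell's successors are then already labelled.
      b=0  b=1  b=2  b=3  b=4  b=5
a=0:    L    L    W    W    L    L
a=1:    L    L    W    W    L    L
a=2:    L    L    W    W    L    L
a=3:    W    W    L    L    W    W
a=4:    W    W    L    L    W    W
a=5:    W    W    L    L    W    W
a=6:    W    W    W    W    W    W
Cells with no legal move (terminal, hence L): (0,0), (0,1), (1,0), (1,1), (2,0), (2,1).
The remaining L cells, each justified by listing all of its moves:
(0,4): →(0,2)(W) only, which is W, so L
(0,5): →(0,3)(W) only, which is W, so L
(1,4): →(1,2)(W) only, which is W, so L
(1,5): →(1,3)(W) only, which is W, so L
(2,4): →(2,2)(W) only, which is W, so L
(2,5): →(2,3)(W) only, which is W, so L
(3,2): →(0,2)(W), (3,0)(W) — all W, so L
(3,3): →(0,3)(W), (3,1)(W) — all W, so L
(4,2): →(1,2)(W), (0,2)(W), (4,0)(W) — all W, so L
(4,3): →(1,3)(W), (0,3)(W), (4,1)(W) — all W, so L
(5,2): →(2,2)(W), (1,2)(W), (0,2)(W), (5,0)(W) — all W, so L
(5,3): →(2,3)(W), (1,3)(W), (0,3)(W), (5,1)(W) — all W, so L
Every other cell has at least one move into one of the L cells above, so it is W.
From (6,5), the L positions reachable in one move are: (2,5), (1,5). Any move reaching one of these is winning.

Move to (2,5).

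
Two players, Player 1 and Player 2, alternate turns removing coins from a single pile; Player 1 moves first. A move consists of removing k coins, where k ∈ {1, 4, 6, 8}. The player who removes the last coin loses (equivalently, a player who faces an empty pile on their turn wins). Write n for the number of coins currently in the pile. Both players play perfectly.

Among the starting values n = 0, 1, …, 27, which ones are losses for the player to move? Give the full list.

1, 3, 6, 8, 13, 15, 18, 20, 25, 27

Work bottom-up. With no move the player to move wins. Otherwise the position is W if at least one move leads to an L position for the opponent, and L if every move leads to a W.
n=0: no move; the opponent has just taken the last coin and therefore loses → W
n=1: the only move is to 0(W), a W ⇒ L
n=2: can move to 1, which is L ⇒ W
n=3: the only move is to 2(W), a W ⇒ L
n=4: can move to 3, which is L ⇒ W
n=5: can move to 1, which is L ⇒ W
n=6: moves to 5(W), 2(W), 0(W); every one is W ⇒ L
n=7: can move to 6, which is L ⇒ W
n=8: moves to 7(W), 4(W), 2(W), 0(W); every one is W ⇒ L
n=9: can move to 8, which is L ⇒ W
n=10: can move to 6, which is L ⇒ W
n=11: can move to 3, which is L ⇒ W
n=12: can move to 8, which is L ⇒ W
n=13: moves to 12(W), 9(W), 7(W), 5(W); every one is W ⇒ L
n=14: can move to 13, which is L ⇒ W
n=15: moves to 14(W), 11(W), 9(W), 7(W); every one is W ⇒ L
n=16: can move to 15, which is L ⇒ W
n=17: can move to 13, which is L ⇒ W
n=18: moves to 17(W), 14(W), 12(W), 10(W); every one is W ⇒ L
n=19: can move to 18, which is L ⇒ W
n=20: moves to 19(W), 16(W), 14(W), 12(W); every one is W ⇒ L
n=21: can move to 20, which is L ⇒ W
n=22: can move to 18, which is L ⇒ W
n=23: can move to 15, which is L ⇒ W
n=24: can move to 20, which is L ⇒ W
n=25: moves to 24(W), 21(W), 19(W), 17(W); every one is W ⇒ L
n=26: can move to 25, which is L ⇒ W
n=27: moves to 26(W), 23(W), 21(W), 19(W); every one is W ⇒ L
The losing starting values of n are exactly the entries labelled L in this table (10 of them).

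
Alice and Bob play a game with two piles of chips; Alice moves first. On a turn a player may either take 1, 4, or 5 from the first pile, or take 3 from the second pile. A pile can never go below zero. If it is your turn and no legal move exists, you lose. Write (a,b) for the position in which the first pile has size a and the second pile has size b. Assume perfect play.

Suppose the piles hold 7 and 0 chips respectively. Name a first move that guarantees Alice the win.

Compute win/loss labels from the base case upward. A position with no move is L. Any other position is W if it can reach an L in one move, else L.
No move ever increases a pile, so every position that can arise here has a ≤ 7 and b ≤ 0; it is enough to label the cells with 0 ≤ a ≤ 7 and 0 ≤ b ≤ 0.
Every move lowers a or b (never raises either), so fill the grid row by row in increasing a, and left to right within a row: each cell's successors are then already labelled.
      b=0
a=0:    L
a=1:    W
a=2:    L
a=3:    W
a=4:    W
a=5:    W
a=6:    W
a=7:    W
Cells with no legal move (terminal, hence L): (0,0).
The remaining L cells, each justified by listing all of its moves:
(2,0): the only move is to (1,0)(W), a W ⇒ L
Every other cell has at least one move into one of the L cells above, so it is W.
From (7,0), the L positions reachable in one move are: (2,0).

Move to (2,0).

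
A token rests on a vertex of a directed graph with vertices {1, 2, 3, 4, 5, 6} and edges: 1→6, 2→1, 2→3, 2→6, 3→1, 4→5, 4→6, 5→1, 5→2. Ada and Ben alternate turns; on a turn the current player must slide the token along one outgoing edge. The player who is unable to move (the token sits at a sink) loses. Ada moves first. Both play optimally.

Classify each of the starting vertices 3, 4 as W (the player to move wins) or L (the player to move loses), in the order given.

3: L, 4: W

Use the standard recursion: the mover loses at a terminal position; elsewhere, the mover wins exactly when some move hands the opponent an L position.
Every edge goes from a vertex to one that appears earlier in the order 6, 1, 3, 2, 5, 4, so processing vertices in that order labels each vertex after all of its successors.
6: no outgoing edge → L
1: W (go to 6, an L position)
3: L (sole option 1(W) is W)
2: W (go to 3, an L position)
5: L (options 2(W), 1(W) are all W)
4: W (go to 5, an L position)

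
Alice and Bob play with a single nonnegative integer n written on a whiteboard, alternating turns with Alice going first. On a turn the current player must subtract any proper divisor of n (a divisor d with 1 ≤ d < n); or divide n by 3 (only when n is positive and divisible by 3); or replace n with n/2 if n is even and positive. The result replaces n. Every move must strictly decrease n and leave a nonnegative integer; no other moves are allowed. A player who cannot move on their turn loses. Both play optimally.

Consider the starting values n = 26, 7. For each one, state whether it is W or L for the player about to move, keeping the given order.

Build the W/L table. Terminal = L. A non-terminal position is W if it has a move to some L; otherwise it is L.
n=0: no move → L
n=1: no move → L
n=2: →1(L), so W
n=3: →1(L), so W
n=4: →2(W), 3(W) — all W, so L
n=5: →4(L), so W
n=6: →4(L), so W
n=7: →6(W) only, which is W, so L
n=8: →4(L), so W
n=9: →3(W), 6(W), 8(W) — all W, so L
n=10: →9(L), so W
n=11: →10(W) only, which is W, so L
n=12: →4(L), so W
n=13: →12(W) only, which is W, so L
n=14: →7(L), so W
n=15: →5(W), 10(W), 12(W), 14(W) — all W, so L
n=16: →15(L), so W
n=17: →16(W) only, which is W, so L
n=18: →9(L), so W
n=19: →18(W) only, which is W, so L
n=20: →15(L), so W
n=21: →7(L), so W
n=22: →11(L), so W
n=23: →22(W) only, which is W, so L
n=24: →23(L), so W
n=25: →20(W), 24(W) — all W, so L
n=26: →13(L), so W

26: W, 7: L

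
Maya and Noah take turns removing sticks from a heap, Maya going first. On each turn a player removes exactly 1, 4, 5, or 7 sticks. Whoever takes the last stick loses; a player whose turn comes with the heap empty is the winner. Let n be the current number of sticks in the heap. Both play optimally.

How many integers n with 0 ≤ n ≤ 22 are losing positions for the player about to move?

Build the W/L table. Terminal = W. A non-terminal position is W if it has a move to some L; otherwise it is L.
n=0: no move; the opponent has just taken the last stick and therefore loses → W
n=1: →0(W) only, which is W, so L
n=2: →1(L), so W
n=3: →2(W) only, which is W, so L
n=4: →3(L), so W
n=5: →1(L), so W
n=6: →1(L), so W
n=7: →3(L), so W
n=8: →3(L), so W
n=9: →8(W), 5(W), 4(W), 2(W) — all W, so L
n=10: →9(L), so W
n=11: →10(W), 7(W), 6(W), 4(W) — all W, so L
n=12: →11(L), so W
n=13: →9(L), so W
n=14: →9(L), so W
n=15: →11(L), so W
n=16: →11(L), so W
n=17: →16(W), 13(W), 12(W), 10(W) — all W, so L
n=18: →17(L), so W
n=19: →18(W), 15(W), 14(W), 12(W) — all W, so L
n=20: →19(L), so W
n=21: →17(L), so W
n=22: →17(L), so W
L entries with 0 ≤ n ≤ 22: n = 1, 3, 9, 11, 17, 19; that makes 6.

6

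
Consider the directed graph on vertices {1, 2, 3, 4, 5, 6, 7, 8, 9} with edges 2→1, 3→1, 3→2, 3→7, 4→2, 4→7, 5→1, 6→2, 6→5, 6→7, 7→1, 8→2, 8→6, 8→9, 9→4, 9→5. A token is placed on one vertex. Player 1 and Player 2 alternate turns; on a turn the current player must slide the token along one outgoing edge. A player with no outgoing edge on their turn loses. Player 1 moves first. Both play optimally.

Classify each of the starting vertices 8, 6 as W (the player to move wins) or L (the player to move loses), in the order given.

Compute win/loss labels from the base case upward. A position with no move is L. Any other position is W if it can reach an L in one move, else L.
Every edge goes from a vertex to one that appears earlier in the order 1, 5, 2, 7, 4, 6, 9, 3, 8, so processing vertices in that order labels each vertex after all of its successors.
1: no outgoing edge → L
5: W (go to 1, an L position)
2: W (go to 1, an L position)
7: W (go to 1, an L position)
4: L (options 7(W), 2(W) are all W)
6: L (options 7(W), 2(W), 5(W) are all W)
9: W (go to 4, an L position)
3: W (go to 1, an L position)
8: W (go to 6, an L position)

8: W, 6: L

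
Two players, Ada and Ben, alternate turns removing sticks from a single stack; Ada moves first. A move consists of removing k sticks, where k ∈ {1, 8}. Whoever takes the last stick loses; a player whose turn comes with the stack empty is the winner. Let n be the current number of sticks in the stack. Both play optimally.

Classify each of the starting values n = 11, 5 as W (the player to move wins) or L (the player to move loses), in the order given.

Classify positions by backward induction: terminal positions (no move available) are W. From any other position, the mover wins iff some move reaches an L.
n=0: no move; the opponent has just taken the last stick and therefore loses → W
n=1: only reaches 0(W), which is W → L
n=2: reaches L-position 1 → W
n=3: only reaches 2(W), which is W → L
n=4: reaches L-position 3 → W
n=5: only reaches 4(W), which is W → L
n=6: reaches L-position 5 → W
n=7: only reaches 6(W), which is W → L
n=8: reaches L-position 7 → W
n=9: reaches L-position 1 → W
n=10: only reaches 9(W), 2(W), all W → L
n=11: reaches L-position 10 → W

11: W, 5: L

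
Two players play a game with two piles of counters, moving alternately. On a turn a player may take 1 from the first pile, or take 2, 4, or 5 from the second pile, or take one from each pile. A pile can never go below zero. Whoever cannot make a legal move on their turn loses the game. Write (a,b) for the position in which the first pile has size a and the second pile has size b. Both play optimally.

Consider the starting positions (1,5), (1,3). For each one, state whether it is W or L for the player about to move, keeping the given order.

Use the standard recursion: the mover loses at a terminal position; elsewhere, the mover wins exactly when some move hands the opponent an L position.
No move ever increases a pile, so every position that can arise here has a ≤ 1 and b ≤ 5; it is enough to label the cells with 0 ≤ a ≤ 1 and 0 ≤ b ≤ 5.
Every move lowers a or b (never raises either), so fill the grid row by row in increasing a, and left to right within a row: each cell's successors are then already labelled.
      b=0  b=1  b=2  b=3  b=4  b=5
a=0:    L    L    W    W    W    W
a=1:    W    W    W    L    L    W
Cells with no legal move (terminal, hence L): (0,0), (0,1).
The remaining L cells, each justified by listing all of its moves:
(1,3): only reaches (0,3)(W), (1,1)(W), (0,2)(W), all W → L
(1,4): only reaches (0,4)(W), (1,2)(W), (1,0)(W), (0,3)(W), all W → L
Every other cell has at least one move into one of the L cells above, so it is W.
(1,5): the move to (1,3) reaches an L cell, so W
(1,3): one of the L cells justified above, so L

(1,5): W, (1,3): L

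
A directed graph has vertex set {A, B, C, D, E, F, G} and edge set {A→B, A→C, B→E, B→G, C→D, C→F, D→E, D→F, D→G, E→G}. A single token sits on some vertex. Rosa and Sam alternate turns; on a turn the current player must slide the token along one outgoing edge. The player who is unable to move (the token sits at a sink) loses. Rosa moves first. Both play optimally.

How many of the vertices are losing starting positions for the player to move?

Positions with no move are L. A position that does have a move is losing for the player to move precisely when every available move leads to a winning position for the opponent. Fill in the labels:
Every edge goes from a vertex to one that appears earlier in the order F, G, E, B, D, C, A, so processing vertices in that order labels each vertex after all of its successors.
F: no outgoing edge → L
G: no outgoing edge → L
E: →G(L), so W
B: →G(L), so W
D: →G(L), so W
C: →F(L), so W
A: →C(W), B(W) — all W, so L
The L vertices are A, F, G; that is 3 in all.

3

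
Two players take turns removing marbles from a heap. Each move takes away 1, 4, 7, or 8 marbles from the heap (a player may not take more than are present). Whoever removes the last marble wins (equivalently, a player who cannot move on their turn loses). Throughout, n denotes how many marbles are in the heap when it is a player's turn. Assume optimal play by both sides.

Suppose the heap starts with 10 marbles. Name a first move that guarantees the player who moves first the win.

Remove 8, leaving 2.

Positions with no move are L. A position that does have a move is losing for the player to move precisely when every available move leads to a winning position for the opponent. Fill in the labels:
n=0: no move → L
n=1: can move to 0, which is L ⇒ W
n=2: the only move is to 1(W), a W ⇒ L
n=3: can move to 2, which is L ⇒ W
n=4: can move to 0, which is L ⇒ W
n=5: moves to 4(W), 1(W); every one is W ⇒ L
n=6: can move to 5, which is L ⇒ W
n=7: can move to 0, which is L ⇒ W
n=8: can move to 0, which is L ⇒ W
n=9: can move to 5, which is L ⇒ W
n=10: can move to 2, which is L ⇒ W
From 10, the L positions reachable in one move are: 2.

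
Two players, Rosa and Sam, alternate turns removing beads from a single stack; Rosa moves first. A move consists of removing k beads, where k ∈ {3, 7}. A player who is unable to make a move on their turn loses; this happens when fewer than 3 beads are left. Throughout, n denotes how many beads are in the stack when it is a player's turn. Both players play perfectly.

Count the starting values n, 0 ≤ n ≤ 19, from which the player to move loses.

8

Compute win/loss labels from the base case upward. A position with no move is L. Any other position is W if it can reach an L in one move, else L.
n=0: no move → L
n=1: no move → L
n=2: no move → L
n=3: →0(L), so W
n=4: →1(L), so W
n=5: →2(L), so W
n=6: →3(W) only, which is W, so L
n=7: →0(L), so W
n=8: →1(L), so W
n=9: →6(L), so W
n=10: →7(W), 3(W) — all W, so L
n=11: →8(W), 4(W) — all W, so L
n=12: →9(W), 5(W) — all W, so L
n=13: →10(L), so W
n=14: →11(L), so W
n=15: →12(L), so W
n=16: →13(W), 9(W) — all W, so L
n=17: →10(L), so W
n=18: →11(L), so W
n=19: →16(L), so W
L entries with 0 ≤ n ≤ 19: n = 0, 1, 2, 6, 10, 11, 12, 16; that makes 8.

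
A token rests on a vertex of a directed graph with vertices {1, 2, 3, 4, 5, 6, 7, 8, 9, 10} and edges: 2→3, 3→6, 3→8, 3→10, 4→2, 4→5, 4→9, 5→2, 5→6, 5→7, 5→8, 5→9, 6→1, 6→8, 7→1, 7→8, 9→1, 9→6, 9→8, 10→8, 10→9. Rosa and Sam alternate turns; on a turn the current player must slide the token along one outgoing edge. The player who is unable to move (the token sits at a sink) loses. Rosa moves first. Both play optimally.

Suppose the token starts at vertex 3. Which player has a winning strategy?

Rosa wins.

Build the W/L table. Terminal = L. A non-terminal position is W if it has a move to some L; otherwise it is L.
Every edge goes from a vertex to one that appears earlier in the order 8, 1, 6, 9, 10, 7, 3, 2, 5, 4, so processing vertices in that order labels each vertex after all of its successors.
8: no outgoing edge → L
1: no outgoing edge → L
6: →1(L), so W
9: →1(L), so W
10: →8(L), so W
7: →1(L), so W
3: →8(L), so W
2: →3(W) only, which is W, so L
5: →2(L), so W
4: →2(L), so W
The starting position 3 is W: Rosa should move to 8, handing over an L position.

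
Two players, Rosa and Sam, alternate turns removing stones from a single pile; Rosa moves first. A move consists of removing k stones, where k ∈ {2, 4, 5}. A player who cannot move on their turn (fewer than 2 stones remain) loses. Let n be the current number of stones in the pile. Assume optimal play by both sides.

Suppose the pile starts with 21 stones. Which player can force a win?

Sam wins.

Work bottom-up. With no move the player to move loses. Otherwise the position is W if at least one move leads to an L position for the opponent, and L if every move leads to a W.
n=0: no move → L
n=1: no move → L
n=2: →0(L), so W
n=3: →1(L), so W
n=4: →0(L), so W
n=5: →1(L), so W
n=6: →1(L), so W
n=7: →5(W), 3(W), 2(W) — all W, so L
n=8: →6(W), 4(W), 3(W) — all W, so L
n=9: →7(L), so W
n=10: →8(L), so W
n=11: →7(L), so W
n=12: →8(L), so W
n=13: →8(L), so W
n=14: →12(W), 10(W), 9(W) — all W, so L
n=15: →13(W), 11(W), 10(W) — all W, so L
n=16: →14(L), so W
n=17: →15(L), so W
n=18: →14(L), so W
n=19: →15(L), so W
n=20: →15(L), so W
n=21: →19(W), 17(W), 16(W) — all W, so L
Every move from 21 reaches a W position, so the mover loses.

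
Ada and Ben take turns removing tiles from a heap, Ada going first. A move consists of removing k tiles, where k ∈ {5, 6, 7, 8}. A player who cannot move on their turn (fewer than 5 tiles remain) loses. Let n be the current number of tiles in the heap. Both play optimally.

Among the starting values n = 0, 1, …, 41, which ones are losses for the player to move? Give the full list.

Work bottom-up. With no move the player to move loses. Otherwise the position is W if at least one move leads to an L position for the opponent, and L if every move leads to a W.
n=0: no move → L
n=1: no move → L
n=2: no move → L
n=3: no move → L
n=4: no move → L
n=5: W (go to 0, an L position)
n=6: W (go to 1, an L position)
n=7: W (go to 2, an L position)
n=8: W (go to 3, an L position)
n=9: W (go to 4, an L position)
n=10: W (go to 4, an L position)
n=11: W (go to 4, an L position)
n=12: W (go to 4, an L position)
n=13: L (options 8(W), 7(W), 6(W), 5(W) are all W)
n=14: L (options 9(W), 8(W), 7(W), 6(W) are all W)
n=15: L (options 10(W), 9(W), 8(W), 7(W) are all W)
n=16: L (options 11(W), 10(W), 9(W), 8(W) are all W)
n=17: L (options 12(W), 11(W), 10(W), 9(W) are all W)
n=18: W (go to 13, an L position)
n=19: W (go to 14, an L position)
n=20: W (go to 15, an L position)
n=21: W (go to 16, an L position)
n=22: W (go to 17, an L position)
n=23: W (go to 17, an L position)
n=24: W (go to 17, an L position)
n=25: W (go to 17, an L position)
n=26: L (options 21(W), 20(W), 19(W), 18(W) are all W)
n=27: L (options 22(W), 21(W), 20(W), 19(W) are all W)
n=28: L (options 23(W), 22(W), 21(W), 20(W) are all W)
n=29: L (options 24(W), 23(W), 22(W), 21(W) are all W)
n=30: L (options 25(W), 24(W), 23(W), 22(W) are all W)
n=31: W (go to 26, an L position)
n=32: W (go to 27, an L position)
n=33: W (go to 28, an L position)
n=34: W (go to 29, an L position)
n=35: W (go to 30, an L position)
n=36: W (go to 30, an L position)
n=37: W (go to 30, an L position)
n=38: W (go to 30, an L position)
n=39: L (options 34(W), 33(W), 32(W), 31(W) are all W)
n=40: L (options 35(W), 34(W), 33(W), 32(W) are all W)
n=41: L (options 36(W), 35(W), 34(W), 33(W) are all W)
The losing starting values of n are exactly the entries labelled L in this table (18 of them).

0, 1, 2, 3, 4, 13, 14, 15, 16, 17, 26, 27, 28, 29, 30, 39, 40, 41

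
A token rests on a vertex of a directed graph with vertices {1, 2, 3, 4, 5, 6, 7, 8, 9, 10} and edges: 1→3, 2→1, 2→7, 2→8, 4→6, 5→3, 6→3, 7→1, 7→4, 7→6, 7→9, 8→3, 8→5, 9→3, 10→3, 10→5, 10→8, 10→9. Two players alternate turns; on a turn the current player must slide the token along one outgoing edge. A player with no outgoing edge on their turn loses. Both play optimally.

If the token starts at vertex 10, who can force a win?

The first player wins.

Compute win/loss labels from the base case upward. A position with no move is L. Any other position is W if it can reach an L in one move, else L.
Every edge goes from a vertex to one that appears earlier in the order 3, 6, 4, 5, 1, 9, 7, 8, 10, 2, so processing vertices in that order labels each vertex after all of its successors.
3: no outgoing edge → L
6: W (go to 3, an L position)
4: L (sole option 6(W) is W)
5: W (go to 3, an L position)
1: W (go to 3, an L position)
9: W (go to 3, an L position)
7: W (go to 4, an L position)
8: W (go to 3, an L position)
10: W (go to 3, an L position)
2: L (options 8(W), 7(W), 1(W) are all W)
The starting position 10 is W: the player to move should move to 3, handing over an L position.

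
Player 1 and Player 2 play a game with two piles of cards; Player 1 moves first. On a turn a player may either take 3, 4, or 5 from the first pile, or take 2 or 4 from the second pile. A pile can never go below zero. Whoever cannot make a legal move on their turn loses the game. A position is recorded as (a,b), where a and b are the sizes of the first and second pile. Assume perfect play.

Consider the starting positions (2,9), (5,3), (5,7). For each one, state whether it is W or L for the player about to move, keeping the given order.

Label each position W (a win for the player to move) or L (a loss). A position with no legal move is L; any other position is W exactly when some move reaches an L, and L when every move reaches a W.
No move ever increases a pile, so every position that can arise here has a ≤ 5 and b ≤ 9; it is enough to label the cells with 0 ≤ a ≤ 5 and 0 ≤ b ≤ 9.
Every move lowers a or b (never raises either), so fill the grid row by row in increasing a, and left to right within a row: each cell's successors are then already labelled.
      b=0  b=1  b=2  b=3  b=4  b=5  b=6  b=7  b=8  b=9
a=0:    L    L    W    W    W    W    L    L    W    W
a=1:    L    L    W    W    W    W    L    L    W    W
a=2:    L    L    W    W    W    W    L    L    W    W
a=3:    W    W    L    L    W    W    W    W    L    L
a=4:    W    W    L    L    W    W    W    W    L    L
a=5:    W    W    L    L    W    W    W    W    L    L
Cells with no legal move (terminal, hence L): (0,0), (0,1), (1,0), (1,1), (2,0), (2,1).
The remaining L cells, each justified by listing all of its moves:
(0,6): →(0,4)(W), (0,2)(W) — all W, so L
(0,7): →(0,5)(W), (0,3)(W) — all W, so L
(1,6): →(1,4)(W), (1,2)(W) — all W, so L
(1,7): →(1,5)(W), (1,3)(W) — all W, so L
(2,6): →(2,4)(W), (2,2)(W) — all W, so L
(2,7): →(2,5)(W), (2,3)(W) — all W, so L
(3,2): →(0,2)(W), (3,0)(W) — all W, so L
(3,3): →(0,3)(W), (3,1)(W) — all W, so L
(3,8): →(0,8)(W), (3,6)(W), (3,4)(W) — all W, so L
(3,9): →(0,9)(W), (3,7)(W), (3,5)(W) — all W, so L
(4,2): →(1,2)(W), (0,2)(W), (4,0)(W) — all W, so L
(4,3): →(1,3)(W), (0,3)(W), (4,1)(W) — all W, so L
(4,8): →(1,8)(W), (0,8)(W), (4,6)(W), (4,4)(W) — all W, so L
(4,9): →(1,9)(W), (0,9)(W), (4,7)(W), (4,5)(W) — all W, so L
(5,2): →(2,2)(W), (1,2)(W), (0,2)(W), (5,0)(W) — all W, so L
(5,3): →(2,3)(W), (1,3)(W), (0,3)(W), (5,1)(W) — all W, so L
(5,8): →(2,8)(W), (1,8)(W), (0,8)(W), (5,6)(W), (5,4)(W) — all W, so L
(5,9): →(2,9)(W), (1,9)(W), (0,9)(W), (5,7)(W), (5,5)(W) — all W, so L
Every other cell has at least one move into one of the L cells above, so it is W.
(2,9): the move to (2,7) reaches an L cell, so W
(5,3): one of the L cells justified above, so L
(5,7): the move to (2,7) reaches an L cell, so W

(2,9): W, (5,3): L, (5,7): W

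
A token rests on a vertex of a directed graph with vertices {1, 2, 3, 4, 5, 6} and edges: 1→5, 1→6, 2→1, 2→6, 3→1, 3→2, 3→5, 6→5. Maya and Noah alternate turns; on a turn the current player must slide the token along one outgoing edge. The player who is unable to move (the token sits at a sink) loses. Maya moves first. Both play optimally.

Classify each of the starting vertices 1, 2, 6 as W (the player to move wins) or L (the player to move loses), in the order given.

1: W, 2: L, 6: W

Label each position W (a win for the player to move) or L (a loss). A position with no legal move is L; any other position is W exactly when some move reaches an L, and L when every move reaches a W.
Every edge goes from a vertex to one that appears earlier in the order 5, 4, 6, 1, 2, 3, so processing vertices in that order labels each vertex after all of its successors.
5: no outgoing edge → L
4: no outgoing edge → L
6: W (go to 5, an L position)
1: W (go to 5, an L position)
2: L (options 1(W), 6(W) are all W)
3: W (go to 2, an L position)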